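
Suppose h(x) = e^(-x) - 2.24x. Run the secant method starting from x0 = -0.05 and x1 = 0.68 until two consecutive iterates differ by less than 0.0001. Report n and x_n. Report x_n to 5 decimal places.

n = 5, x_n = 0.32315

h(-0.05) = 1.1632711, h(0.68) = -1.0165830
x2 = 0.6800000 − (-1.0165830)·(0.7300000)/(-2.1798541) = 0.3395618;  |Δ| = 0.3404382
h(0.3395618) = -0.0485362
x3 = 0.3395618 − (-0.0485362)·(-0.3404382)/(0.9680468) = 0.3224928;  |Δ| = 0.0170690
h(0.3224928) = 0.0019572
x4 = 0.3224928 − 0.0019572·(-0.0170690)/(0.0504933) = 0.3231544;  |Δ| = 0.0006616
h(0.3231544) = -0.0000039
x5 = 0.3231544 − (-0.0000039)·(0.0006616)/(-0.0019611) = 0.3231531;  |Δ| = 0.0000013
|x5 − x4| = 0.0000013 < 0.0001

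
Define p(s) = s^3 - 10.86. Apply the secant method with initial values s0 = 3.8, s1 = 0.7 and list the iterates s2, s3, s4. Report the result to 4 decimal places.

1.2979, 4.1112, 1.6605

p(3.8) = 44.012000, p(0.7) = -10.517000
s2 = 0.700000 − (-10.517000)·(0.700000 − 3.800000) / (-10.517000 − 44.012000) = 0.700000 − (32.602700)/(-54.529000) = 1.297897
p(1.297897) = -8.673647
s3 = 1.297897 − (-8.673647)·(1.297897 − 0.700000) / (-8.673647 − (-10.517000)) = 1.297897 − (-5.185944)/(1.843353) = 4.111218
p(4.111218) = 58.628274
s4 = 4.111218 − 58.628274·(4.111218 − 1.297897) / (58.628274 − (-8.673647)) = 4.111218 − (164.940183)/(67.301921) = 1.660468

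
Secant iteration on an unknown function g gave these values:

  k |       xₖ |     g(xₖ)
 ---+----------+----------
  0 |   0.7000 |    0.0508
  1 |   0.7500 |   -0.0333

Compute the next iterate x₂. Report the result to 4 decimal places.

x₂ = 0.7500 − (-0.0333)·(0.7500 − 0.7000) / (-0.0333 − 0.0508)
   = 0.7500 − (-0.001665)/(-0.084100) = 0.730202

0.7302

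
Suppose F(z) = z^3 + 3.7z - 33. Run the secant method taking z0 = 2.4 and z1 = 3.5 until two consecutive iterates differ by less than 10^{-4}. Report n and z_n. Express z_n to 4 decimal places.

F(2.4) = -10.296000, F(3.5) = 22.825000
z2 = 3.500000 − 22.825000·(1.100000)/(33.121000) = 2.741946;  |Δ| = 0.758054
F(2.741946) = -2.240110
z3 = 2.741946 − (-2.240110)·(-0.758054)/(-25.065110) = 2.809695;  |Δ| = 0.067749
F(2.809695) = -0.423320
z4 = 2.809695 − (-0.423320)·(0.067749)/(1.816791) = 2.825480;  |Δ| = 0.015786
F(2.825480) = 0.011046
z5 = 2.825480 − 0.011046·(0.015786)/(0.434366) = 2.825079;  |Δ| = 0.000401
F(2.825079) = -0.000052
z6 = 2.825079 − (-0.000052)·(-0.000401)/(-0.011099) = 2.825081;  |Δ| = 0.000002
|z6 − z5| = 0.000002 < 10^{-4}

n = 6, z_n = 2.8251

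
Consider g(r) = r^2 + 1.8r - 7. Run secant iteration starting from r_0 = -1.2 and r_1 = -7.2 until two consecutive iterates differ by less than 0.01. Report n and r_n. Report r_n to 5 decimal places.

n = 7, r_n = -3.69464

g(-1.2) = -7.7200000, g(-7.2) = 31.8800000
r_2 = -7.2000000 − 31.8800000·(-6.0000000)/(39.6000000) = -2.3696970;  |Δ| = 4.8303030
g(-2.3696970) = -5.6499908
r_3 = -2.3696970 − (-5.6499908)·(4.8303030)/(-37.5299908) = -3.0968799;  |Δ| = 0.7271829
g(-3.0968799) = -2.9837188
r_4 = -3.0968799 − (-2.9837188)·(-0.7271829)/(2.6662720) = -3.9106413;  |Δ| = 0.8137614
g(-3.9106413) = 1.2539611
r_5 = -3.9106413 − 1.2539611·(-0.8137614)/(4.2376799) = -3.6698432;  |Δ| = 0.2407981
g(-3.6698432) = -0.1379685
r_6 = -3.6698432 − (-0.1379685)·(0.2407981)/(-1.3919295) = -3.6937112;  |Δ| = 0.0238680
g(-3.6937112) = -0.0051777
r_7 = -3.6937112 − (-0.0051777)·(-0.0238680)/(0.1327908) = -3.6946419;  |Δ| = 0.0009306
|r_7 − r_6| = 0.0009306 < 0.01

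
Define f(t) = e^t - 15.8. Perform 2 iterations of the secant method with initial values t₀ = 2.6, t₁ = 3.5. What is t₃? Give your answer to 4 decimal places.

f(2.6) = -2.336262, f(3.5) = 17.315452
t₂ = 3.500000 − 17.315452·(3.500000 − 2.600000) / (17.315452 − (-2.336262)) = 3.500000 − (15.583907)/(19.651714) = 2.706995
f(2.706995) = -0.815819
t₃ = 2.706995 − (-0.815819)·(2.706995 − 3.500000) / (-0.815819 − 17.315452) = 2.706995 − (0.646949)/(-18.131271) = 2.742676

2.7427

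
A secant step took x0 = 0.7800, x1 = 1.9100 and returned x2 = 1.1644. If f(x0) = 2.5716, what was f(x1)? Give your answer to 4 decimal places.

The secant line through (0.7800, 2.5716) and (1.9100, f(x1)) crosses zero at x2 = 1.1644.
So (0.7800, 2.5716), (1.9100, f(x1)), (1.1644, 0) are collinear:
f(x1) = 2.5716 · (1.9100 − 1.1644) / (0.7800 − 1.1644) = 2.5716 · (0.745600)/(-0.384400) = -4.987994

-4.9880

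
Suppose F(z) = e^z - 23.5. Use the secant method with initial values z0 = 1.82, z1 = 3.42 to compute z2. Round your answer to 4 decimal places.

2.9564

F(1.82) = -17.328142, F(3.42) = 7.069415
z2 = 3.420000 − 7.069415·(3.420000 − 1.820000) / (7.069415 − (-17.328142)) = 3.420000 − (11.311064)/(24.397557) = 2.956385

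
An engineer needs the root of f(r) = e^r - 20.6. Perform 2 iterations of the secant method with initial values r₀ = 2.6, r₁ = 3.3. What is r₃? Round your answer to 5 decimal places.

3.01745

f(2.6) = -7.1362620, f(3.3) = 6.5126389
r₂ = 3.3000000 − 6.5126389·(3.3000000 − 2.6000000) / (6.5126389 − (-7.1362620)) = 3.3000000 − (4.5588472)/(13.6489009) = 2.9659916
f(2.9659916) = -1.1860550
r₃ = 2.9659916 − (-1.1860550)·(2.9659916 − 3.3000000) / (-1.1860550 − 6.5126389) = 2.9659916 − (0.3961523)/(-7.6986939) = 3.0174487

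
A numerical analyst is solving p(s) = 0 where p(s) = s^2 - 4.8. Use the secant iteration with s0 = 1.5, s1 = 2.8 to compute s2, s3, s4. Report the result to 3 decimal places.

p(1.5) = -2.55000, p(2.8) = 3.04000
s2 = 2.80000 − 3.04000·(2.80000 − 1.50000) / (3.04000 − (-2.55000)) = 2.80000 − (3.95200)/(5.59000) = 2.09302
p(2.09302) = -0.41925
s3 = 2.09302 − (-0.41925)·(2.09302 − 2.80000) / (-0.41925 − 3.04000) = 2.09302 − (0.29640)/(-3.45925) = 2.17871
p(2.17871) = -0.05323
s4 = 2.17871 − (-0.05323)·(2.17871 − 2.09302) / (-0.05323 − (-0.41925)) = 2.17871 − (-0.00456)/(0.36602) = 2.19117

2.093, 2.179, 2.191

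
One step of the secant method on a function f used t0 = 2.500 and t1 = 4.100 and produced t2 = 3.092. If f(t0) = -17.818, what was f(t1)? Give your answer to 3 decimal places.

30.339

The secant line through (2.500, -17.818) and (4.100, f(t1)) crosses zero at t2 = 3.092.
So (2.500, -17.818), (4.100, f(t1)), (3.092, 0) are collinear:
f(t1) = -17.818 · (4.100 − 3.092) / (2.500 − 3.092) = -17.818 · (1.00800)/(-0.59200) = 30.33876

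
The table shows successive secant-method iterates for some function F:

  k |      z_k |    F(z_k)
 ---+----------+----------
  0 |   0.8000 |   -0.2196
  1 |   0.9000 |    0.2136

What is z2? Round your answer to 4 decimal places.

z2 = 0.9000 − 0.2136·(0.9000 − 0.8000) / (0.2136 − (-0.2196))
   = 0.9000 − (0.021360)/(0.433200) = 0.850693

0.8507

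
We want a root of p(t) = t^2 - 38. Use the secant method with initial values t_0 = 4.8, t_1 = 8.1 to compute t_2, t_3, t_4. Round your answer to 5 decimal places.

p(4.8) = -14.9600000, p(8.1) = 27.6100000
t_2 = 8.1000000 − 27.6100000·(8.1000000 − 4.8000000) / (27.6100000 − (-14.9600000)) = 8.1000000 − (91.1130000)/(42.5700000) = 5.9596899
p(5.9596899) = -2.4820960
t_3 = 5.9596899 − (-2.4820960)·(5.9596899 − 8.1000000) / (-2.4820960 − 27.6100000) = 5.9596899 − (5.3124551)/(-30.0920960) = 6.1362298
p(6.1362298) = -0.3466838
t_4 = 6.1362298 − (-0.3466838)·(6.1362298 − 5.9596899) / (-0.3466838 − (-2.4820960)) = 6.1362298 − (-0.0612035)/(2.1354123) = 6.1648910

5.95969, 6.13623, 6.16489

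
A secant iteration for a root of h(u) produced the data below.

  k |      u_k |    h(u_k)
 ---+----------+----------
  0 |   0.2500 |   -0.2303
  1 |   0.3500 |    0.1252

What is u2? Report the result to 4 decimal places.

u2 = 0.3500 − 0.1252·(0.3500 − 0.2500) / (0.1252 − (-0.2303))
   = 0.3500 − (0.012520)/(0.355500) = 0.314782

0.3148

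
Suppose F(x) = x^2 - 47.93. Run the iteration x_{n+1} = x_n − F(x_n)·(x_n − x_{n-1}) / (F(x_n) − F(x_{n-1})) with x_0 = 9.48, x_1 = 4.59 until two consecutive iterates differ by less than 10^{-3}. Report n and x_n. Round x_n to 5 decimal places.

F(9.48) = 41.9404000, F(4.59) = -26.8619000
x_2 = 4.5900000 − (-26.8619000)·(-4.8900000)/(-68.8023000) = 6.4991613;  |Δ| = 1.9091613
F(6.4991613) = -5.6909019
x_3 = 6.4991613 − (-5.6909019)·(1.9091613)/(21.1709981) = 7.0123563;  |Δ| = 0.5131950
F(7.0123563) = 1.2431411
x_4 = 7.0123563 − 1.2431411·(0.5131950)/(6.9340430) = 6.9203503;  |Δ| = 0.0920060
F(6.9203503) = -0.0387519
x_5 = 6.9203503 − (-0.0387519)·(-0.0920060)/(-1.2818930) = 6.9231316;  |Δ| = 0.0027814
F(6.9231316) = -0.0002482
x_6 = 6.9231316 − (-0.0002482)·(0.0027814)/(0.0385038) = 6.9231496;  |Δ| = 0.0000179
|x_6 − x_5| = 0.0000179 < 10^{-3}

n = 6, x_n = 6.92315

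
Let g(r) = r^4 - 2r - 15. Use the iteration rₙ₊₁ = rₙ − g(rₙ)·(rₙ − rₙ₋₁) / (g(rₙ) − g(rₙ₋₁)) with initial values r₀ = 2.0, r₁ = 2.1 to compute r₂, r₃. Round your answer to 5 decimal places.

2.09236, 2.09288

g(2.0) = -3.0000000, g(2.1) = 0.2481000
r₂ = 2.1000000 − 0.2481000·(2.1000000 − 2.0000000) / (0.2481000 − (-3.0000000)) = 2.1000000 − (0.0248100)/(3.2481000) = 2.0923617
g(2.0923617) = -0.0180370
r₃ = 2.0923617 − (-0.0180370)·(2.0923617 − 2.1000000) / (-0.0180370 − 0.2481000) = 2.0923617 − (0.0001378)/(-0.2661370) = 2.0928794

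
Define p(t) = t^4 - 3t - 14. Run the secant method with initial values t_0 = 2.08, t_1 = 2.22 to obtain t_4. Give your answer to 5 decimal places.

p(2.08) = -1.5222630, p(2.22) = 3.6291266
t_2 = 2.2200000 − 3.6291266·(2.2200000 − 2.0800000) / (3.6291266 − (-1.5222630)) = 2.2200000 − (0.5080777)/(5.1513896) = 2.1213707
p(2.1213707) = -0.1121876
t_3 = 2.1213707 − (-0.1121876)·(2.1213707 − 2.2200000) / (-0.1121876 − 3.6291266) = 2.1213707 − (0.0110650)/(-3.7413142) = 2.1243283
p(2.1243283) = -0.0078868
t_4 = 2.1243283 − (-0.0078868)·(2.1243283 − 2.1213707) / (-0.0078868 − (-0.1121876)) = 2.1243283 − (-0.0000233)/(0.1043009) = 2.1245519

2.12455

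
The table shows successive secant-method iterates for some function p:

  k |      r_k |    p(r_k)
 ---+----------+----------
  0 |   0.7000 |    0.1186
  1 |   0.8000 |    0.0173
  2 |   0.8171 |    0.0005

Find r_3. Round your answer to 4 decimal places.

r_3 = 0.8171 − 0.0005·(0.8171 − 0.8000) / (0.0005 − 0.0173)
   = 0.8171 − (0.000009)/(-0.016800) = 0.817609

0.8176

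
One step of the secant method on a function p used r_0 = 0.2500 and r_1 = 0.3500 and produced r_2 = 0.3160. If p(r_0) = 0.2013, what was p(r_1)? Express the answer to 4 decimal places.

The secant line through (0.2500, 0.2013) and (0.3500, p(r_1)) crosses zero at r_2 = 0.3160.
So (0.2500, 0.2013), (0.3500, p(r_1)), (0.3160, 0) are collinear:
p(r_1) = 0.2013 · (0.3500 − 0.3160) / (0.2500 − 0.3160) = 0.2013 · (0.034000)/(-0.066000) = -0.103700

-0.1037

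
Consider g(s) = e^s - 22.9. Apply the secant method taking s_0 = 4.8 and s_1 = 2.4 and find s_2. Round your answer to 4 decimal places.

g(4.8) = 98.610418, g(2.4) = -11.876824
s_2 = 2.400000 − (-11.876824)·(2.400000 − 4.800000) / (-11.876824 − 98.610418) = 2.400000 − (28.504377)/(-110.487241) = 2.657988

2.6580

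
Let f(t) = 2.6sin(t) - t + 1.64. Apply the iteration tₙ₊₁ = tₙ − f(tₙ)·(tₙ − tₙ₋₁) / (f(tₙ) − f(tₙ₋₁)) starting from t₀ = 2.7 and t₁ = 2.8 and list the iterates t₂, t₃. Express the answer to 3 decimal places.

2.715, 2.715

f(2.7) = 0.05119, f(2.8) = -0.28903
t₂ = 2.80000 − (-0.28903)·(2.80000 − 2.70000) / (-0.28903 − 0.05119) = 2.80000 − (-0.02890)/(-0.34022) = 2.71505
f(2.71505) = 0.00065
t₃ = 2.71505 − 0.00065·(2.71505 − 2.80000) / (0.00065 − (-0.28903)) = 2.71505 − (-0.00006)/(0.28968) = 2.71524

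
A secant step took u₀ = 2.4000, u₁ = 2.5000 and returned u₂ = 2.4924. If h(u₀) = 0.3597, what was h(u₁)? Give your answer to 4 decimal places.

The secant line through (2.4000, 0.3597) and (2.5000, h(u₁)) crosses zero at u₂ = 2.4924.
So (2.4000, 0.3597), (2.5000, h(u₁)), (2.4924, 0) are collinear:
h(u₁) = 0.3597 · (2.5000 − 2.4924) / (2.4000 − 2.4924) = 0.3597 · (0.007600)/(-0.092400) = -0.029586

-0.0296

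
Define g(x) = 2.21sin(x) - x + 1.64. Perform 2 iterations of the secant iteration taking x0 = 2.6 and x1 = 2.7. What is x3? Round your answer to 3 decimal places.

2.661

g(2.6) = 0.17926, g(2.7) = -0.11549
x2 = 2.70000 − (-0.11549)·(2.70000 − 2.60000) / (-0.11549 − 0.17926) = 2.70000 − (-0.01155)/(-0.29475) = 2.66082
g(2.66082) = 0.00123
x3 = 2.66082 − 0.00123·(2.66082 − 2.70000) / (0.00123 − (-0.11549)) = 2.66082 − (-0.00005)/(0.11672) = 2.66123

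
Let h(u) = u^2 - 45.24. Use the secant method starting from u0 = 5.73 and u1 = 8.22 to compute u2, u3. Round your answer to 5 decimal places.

h(5.73) = -12.4071000, h(8.22) = 22.3284000
u2 = 8.2200000 − 22.3284000·(8.2200000 − 5.7300000) / (22.3284000 − (-12.4071000)) = 8.2200000 − (55.5977160)/(34.7355000) = 6.6193978
h(6.6193978) = -1.4235721
u3 = 6.6193978 − (-1.4235721)·(6.6193978 − 8.2200000) / (-1.4235721 − 22.3284000) = 6.6193978 − (2.2785726)/(-23.7519721) = 6.7153298

6.61940, 6.71533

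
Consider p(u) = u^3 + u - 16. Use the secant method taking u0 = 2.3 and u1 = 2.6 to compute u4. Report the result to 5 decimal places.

p(2.3) = -1.5330000, p(2.6) = 4.1760000
u2 = 2.6000000 − 4.1760000·(2.6000000 − 2.3000000) / (4.1760000 − (-1.5330000)) = 2.6000000 − (1.2528000)/(5.7090000) = 2.3805570
p(2.3805570) = -0.1287033
u3 = 2.3805570 − (-0.1287033)·(2.3805570 − 2.6000000) / (-0.1287033 − 4.1760000) = 2.3805570 − (0.0282430)/(-4.3047033) = 2.3871180
p(2.3871180) = -0.0102905
u4 = 2.3871180 − (-0.0102905)·(2.3871180 − 2.3805570) / (-0.0102905 − (-0.1287033)) = 2.3871180 − (-0.0000675)/(0.1184128) = 2.3876882

2.38769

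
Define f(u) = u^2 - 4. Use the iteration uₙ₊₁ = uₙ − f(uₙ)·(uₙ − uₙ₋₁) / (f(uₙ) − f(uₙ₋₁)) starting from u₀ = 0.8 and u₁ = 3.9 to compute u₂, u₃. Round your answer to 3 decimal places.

1.515, 1.830

f(0.8) = -3.36000, f(3.9) = 11.21000
u₂ = 3.90000 − 11.21000·(3.90000 − 0.80000) / (11.21000 − (-3.36000)) = 3.90000 − (34.75100)/(14.57000) = 1.51489
f(1.51489) = -1.70510
u₃ = 1.51489 − (-1.70510)·(1.51489 − 3.90000) / (-1.70510 − 11.21000) = 1.51489 − (4.06684)/(-12.91510) = 1.82978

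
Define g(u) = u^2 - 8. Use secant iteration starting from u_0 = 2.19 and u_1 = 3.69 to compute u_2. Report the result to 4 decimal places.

g(2.19) = -3.203900, g(3.69) = 5.616100
u_2 = 3.690000 − 5.616100·(3.690000 − 2.190000) / (5.616100 − (-3.203900)) = 3.690000 − (8.424150)/(8.820000) = 2.734881

2.7349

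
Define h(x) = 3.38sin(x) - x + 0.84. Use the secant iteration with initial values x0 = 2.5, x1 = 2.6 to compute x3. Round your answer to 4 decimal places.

2.5955

h(2.5) = 0.362836, h(2.6) = -0.017605
x2 = 2.600000 − (-0.017605)·(2.600000 − 2.500000) / (-0.017605 − 0.362836) = 2.600000 − (-0.001761)/(-0.380441) = 2.595372
h(2.595372) = 0.000406
x3 = 2.595372 − 0.000406·(2.595372 − 2.600000) / (0.000406 − (-0.017605)) = 2.595372 − (-0.000002)/(0.018012) = 2.595477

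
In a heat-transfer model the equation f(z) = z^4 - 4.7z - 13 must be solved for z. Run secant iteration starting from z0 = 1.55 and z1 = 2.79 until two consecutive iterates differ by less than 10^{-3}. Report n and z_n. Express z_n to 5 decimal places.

n = 7, z_n = 2.19774

f(1.55) = -14.5129937, f(2.79) = 34.4792128
z2 = 2.7900000 − 34.4792128·(1.2400000)/(48.9922066) = 1.9173260;  |Δ| = 0.8726740
f(1.9173260) = -8.4974339
z3 = 1.9173260 − (-8.4974339)·(-0.8726740)/(-42.9766467) = 2.0898730;  |Δ| = 0.1725470
f(2.0898730) = -3.7467436
z4 = 2.0898730 − (-3.7467436)·(0.1725470)/(4.7506902) = 2.2259562;  |Δ| = 0.1360832
f(2.2259562) = 1.0888511
z5 = 2.2259562 − 1.0888511·(0.1360832)/(4.8355948) = 2.1953138;  |Δ| = 0.0306424
f(2.1953138) = -0.0913342
z6 = 2.1953138 − (-0.0913342)·(-0.0306424)/(-1.1801853) = 2.1976852;  |Δ| = 0.0023714
f(2.1976852) = -0.0019581
z7 = 2.1976852 − (-0.0019581)·(0.0023714)/(0.0893761) = 2.1977371;  |Δ| = 0.0000520
|z7 − z6| = 0.0000520 < 10^{-3}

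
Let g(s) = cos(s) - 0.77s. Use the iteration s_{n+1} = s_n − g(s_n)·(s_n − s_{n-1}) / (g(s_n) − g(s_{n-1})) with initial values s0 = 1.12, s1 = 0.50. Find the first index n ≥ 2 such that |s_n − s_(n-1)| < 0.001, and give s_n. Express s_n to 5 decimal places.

n = 5, s_n = 0.85360

g(1.12) = -0.4267176, g(0.50) = 0.4925826
s2 = 0.5000000 − 0.4925826·(-0.6200000)/(0.9193001) = 0.8322105;  |Δ| = 0.3322105
g(0.8322105) = 0.0324408
s3 = 0.8322105 − 0.0324408·(0.3322105)/(-0.4601418) = 0.8556319;  |Δ| = 0.0234214
g(0.8556319) = -0.0030951
s4 = 0.8556319 − (-0.0030951)·(0.0234214)/(-0.0355358) = 0.8535920;  |Δ| = 0.0020399
g(0.8535920) = 0.0000144
s5 = 0.8535920 − 0.0000144·(-0.0020399)/(0.0031095) = 0.8536015;  |Δ| = 0.0000095
|s5 − s4| = 0.0000095 < 0.001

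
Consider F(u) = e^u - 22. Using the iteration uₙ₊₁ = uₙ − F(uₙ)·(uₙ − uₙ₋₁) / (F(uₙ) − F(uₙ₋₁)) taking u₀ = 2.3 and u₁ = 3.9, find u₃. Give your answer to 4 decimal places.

F(2.3) = -12.025818, F(3.9) = 27.402449
u₂ = 3.900000 − 27.402449·(3.900000 − 2.300000) / (27.402449 − (-12.025818)) = 3.900000 − (43.843919)/(39.428267) = 2.788008
F(2.788008) = -5.751380
u₃ = 2.788008 − (-5.751380)·(2.788008 − 3.900000) / (-5.751380 − 27.402449) = 2.788008 − (6.395489)/(-33.153829) = 2.980911

2.9809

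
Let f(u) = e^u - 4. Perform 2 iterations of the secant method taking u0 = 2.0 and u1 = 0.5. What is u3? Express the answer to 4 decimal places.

1.5326

f(2.0) = 3.389056, f(0.5) = -2.351279
u2 = 0.500000 − (-2.351279)·(0.500000 − 2.000000) / (-2.351279 − 3.389056) = 0.500000 − (3.526918)/(-5.740335) = 1.114410
f(1.114410) = -0.952231
u3 = 1.114410 − (-0.952231)·(1.114410 − 0.500000) / (-0.952231 − (-2.351279)) = 1.114410 − (-0.585060)/(1.399048) = 1.532594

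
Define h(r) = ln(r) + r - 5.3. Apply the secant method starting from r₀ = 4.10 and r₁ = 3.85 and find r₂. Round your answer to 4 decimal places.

3.9314

h(4.10) = 0.210987, h(3.85) = -0.101927
r₂ = 3.850000 − (-0.101927)·(3.850000 − 4.100000) / (-0.101927 − 0.210987) = 3.850000 − (0.025482)/(-0.312914) = 3.931434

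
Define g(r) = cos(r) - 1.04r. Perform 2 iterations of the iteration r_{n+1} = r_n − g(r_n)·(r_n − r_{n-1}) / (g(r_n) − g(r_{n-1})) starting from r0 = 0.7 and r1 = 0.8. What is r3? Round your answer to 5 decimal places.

0.72176

g(0.7) = 0.0368422, g(0.8) = -0.1352933
r2 = 0.8000000 − (-0.1352933)·(0.8000000 − 0.7000000) / (-0.1352933 − 0.0368422) = 0.8000000 − (-0.0135293)/(-0.1721355) = 0.7214030
g(0.7214030) = 0.0006207
r3 = 0.7214030 − 0.0006207·(0.7214030 − 0.8000000) / (0.0006207 − (-0.1352933)) = 0.7214030 − (-0.0000488)/(0.1359140) = 0.7217620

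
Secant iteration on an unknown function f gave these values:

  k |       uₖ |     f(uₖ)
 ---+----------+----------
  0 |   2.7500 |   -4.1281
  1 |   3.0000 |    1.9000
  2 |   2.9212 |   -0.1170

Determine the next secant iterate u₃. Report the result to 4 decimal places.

u₃ = 2.9212 − (-0.1170)·(2.9212 − 3.0000) / (-0.1170 − 1.9000)
   = 2.9212 − (0.009220)/(-2.017000) = 2.925771

2.9258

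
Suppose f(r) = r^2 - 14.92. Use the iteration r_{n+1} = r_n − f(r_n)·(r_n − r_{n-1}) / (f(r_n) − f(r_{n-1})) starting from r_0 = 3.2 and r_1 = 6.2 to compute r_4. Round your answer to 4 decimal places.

f(3.2) = -4.680000, f(6.2) = 23.520000
r_2 = 6.200000 − 23.520000·(6.200000 − 3.200000) / (23.520000 − (-4.680000)) = 6.200000 − (70.560000)/(28.200000) = 3.697872
f(3.697872) = -1.245740
r_3 = 3.697872 − (-1.245740)·(3.697872 − 6.200000) / (-1.245740 − 23.520000) = 3.697872 − (3.117001)/(-24.765740) = 3.823732
f(3.823732) = -0.299076
r_4 = 3.823732 − (-0.299076)·(3.823732 − 3.697872) / (-0.299076 − (-1.245740)) = 3.823732 − (-0.037641)/(0.946664) = 3.863494

3.8635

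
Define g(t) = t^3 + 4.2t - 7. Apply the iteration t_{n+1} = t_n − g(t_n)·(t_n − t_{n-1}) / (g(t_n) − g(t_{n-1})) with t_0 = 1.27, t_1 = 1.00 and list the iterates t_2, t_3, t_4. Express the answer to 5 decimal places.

g(1.27) = 0.3823830, g(1.00) = -1.8000000
t_2 = 1.0000000 − (-1.8000000)·(1.0000000 − 1.2700000) / (-1.8000000 − 0.3823830) = 1.0000000 − (0.4860000)/(-2.1823830) = 1.2226924
g(1.2226924) = -0.0367957
t_3 = 1.2226924 − (-0.0367957)·(1.2226924 − 1.0000000) / (-0.0367957 − (-1.8000000)) = 1.2226924 − (-0.0081941)/(1.7632043) = 1.2273396
g(1.2273396) = 0.0036450
t_4 = 1.2273396 − 0.0036450·(1.2273396 − 1.2226924) / (0.0036450 − (-0.0367957)) = 1.2273396 − (0.0000169)/(0.0404407) = 1.2269208

1.22269, 1.22734, 1.22692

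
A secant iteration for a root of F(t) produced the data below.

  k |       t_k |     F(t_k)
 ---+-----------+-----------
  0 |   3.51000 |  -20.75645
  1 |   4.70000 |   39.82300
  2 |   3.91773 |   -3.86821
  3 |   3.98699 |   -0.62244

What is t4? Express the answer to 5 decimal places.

t4 = 3.98699 − (-0.62244)·(3.98699 − 3.91773) / (-0.62244 − (-3.86821))
   = 3.98699 − (-0.0431102)/(3.2457700) = 4.0002720

4.00027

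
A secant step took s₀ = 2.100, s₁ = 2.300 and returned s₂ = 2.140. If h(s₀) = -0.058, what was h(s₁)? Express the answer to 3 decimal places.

0.232

The secant line through (2.100, -0.058) and (2.300, h(s₁)) crosses zero at s₂ = 2.140.
So (2.100, -0.058), (2.300, h(s₁)), (2.140, 0) are collinear:
h(s₁) = -0.058 · (2.300 − 2.140) / (2.100 − 2.140) = -0.058 · (0.16000)/(-0.04000) = 0.23200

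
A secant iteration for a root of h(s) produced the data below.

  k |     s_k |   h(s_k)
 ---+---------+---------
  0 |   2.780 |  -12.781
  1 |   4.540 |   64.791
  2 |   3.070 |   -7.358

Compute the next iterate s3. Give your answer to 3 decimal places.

3.220

s3 = 3.070 − (-7.358)·(3.070 − 4.540) / (-7.358 − 64.791)
   = 3.070 − (10.81626)/(-72.14900) = 3.21992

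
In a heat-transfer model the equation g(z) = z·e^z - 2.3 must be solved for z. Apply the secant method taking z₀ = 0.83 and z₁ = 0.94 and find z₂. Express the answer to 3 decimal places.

g(0.83) = -0.39655, g(0.94) = 0.10638
z₂ = 0.94000 − 0.10638·(0.94000 − 0.83000) / (0.10638 − (-0.39655)) = 0.94000 − (0.01170)/(0.50293) = 0.91673

0.917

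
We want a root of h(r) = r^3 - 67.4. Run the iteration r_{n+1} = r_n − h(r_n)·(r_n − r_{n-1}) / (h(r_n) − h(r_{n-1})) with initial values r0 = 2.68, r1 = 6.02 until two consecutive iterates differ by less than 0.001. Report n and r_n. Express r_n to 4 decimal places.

h(2.68) = -48.151168, h(6.02) = 150.767208
r2 = 6.020000 − 150.767208·(3.340000)/(198.918376) = 3.488497;  |Δ| = 2.531503
h(3.488497) = -24.946349
r3 = 3.488497 − (-24.946349)·(-2.531503)/(-175.713557) = 3.847899;  |Δ| = 0.359402
h(3.847899) = -10.426764
r4 = 3.847899 − (-10.426764)·(0.359402)/(14.519585) = 4.105991;  |Δ| = 0.258093
h(4.105991) = 1.823581
r5 = 4.105991 − 1.823581·(0.258093)/(12.250345) = 4.067572;  |Δ| = 0.038420
h(4.067572) = -0.101458
r6 = 4.067572 − (-0.101458)·(-0.038420)/(-1.925039) = 4.069597;  |Δ| = 0.002025
h(4.069597) = -0.000902
r7 = 4.069597 − (-0.000902)·(0.002025)/(0.100556) = 4.069615;  |Δ| = 0.000018
|r7 − r6| = 0.000018 < 0.001

n = 7, r_n = 4.0696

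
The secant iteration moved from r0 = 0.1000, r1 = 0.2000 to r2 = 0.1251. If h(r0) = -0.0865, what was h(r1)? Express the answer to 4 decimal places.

0.2581

The secant line through (0.1000, -0.0865) and (0.2000, h(r1)) crosses zero at r2 = 0.1251.
So (0.1000, -0.0865), (0.2000, h(r1)), (0.1251, 0) are collinear:
h(r1) = -0.0865 · (0.2000 − 0.1251) / (0.1000 − 0.1251) = -0.0865 · (0.074900)/(-0.025100) = 0.258122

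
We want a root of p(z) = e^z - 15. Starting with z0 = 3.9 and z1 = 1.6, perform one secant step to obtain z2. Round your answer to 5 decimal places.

2.11987

p(3.9) = 34.4024491, p(1.6) = -10.0469676
z2 = 1.6000000 − (-10.0469676)·(1.6000000 − 3.9000000) / (-10.0469676 − 34.4024491) = 1.6000000 − (23.1080254)/(-44.4494167) = 2.1198724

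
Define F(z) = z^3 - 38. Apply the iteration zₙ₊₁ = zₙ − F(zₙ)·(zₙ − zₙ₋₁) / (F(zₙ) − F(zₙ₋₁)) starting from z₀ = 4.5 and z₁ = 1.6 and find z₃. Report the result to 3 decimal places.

F(4.5) = 53.12500, F(1.6) = -33.90400
z₂ = 1.60000 − (-33.90400)·(1.60000 − 4.50000) / (-33.90400 − 53.12500) = 1.60000 − (98.32160)/(-87.02900) = 2.72976
F(2.72976) = -17.65902
z₃ = 2.72976 − (-17.65902)·(2.72976 − 1.60000) / (-17.65902 − (-33.90400)) = 2.72976 − (-19.95040)/(16.24498) = 3.95785

3.958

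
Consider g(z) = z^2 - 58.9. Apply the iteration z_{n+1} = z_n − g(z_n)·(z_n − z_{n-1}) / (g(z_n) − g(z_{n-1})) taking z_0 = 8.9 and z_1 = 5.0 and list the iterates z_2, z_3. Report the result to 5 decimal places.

7.43885, 7.72533

g(8.9) = 20.3100000, g(5.0) = -33.9000000
z_2 = 5.0000000 − (-33.9000000)·(5.0000000 − 8.9000000) / (-33.9000000 − 20.3100000) = 5.0000000 − (132.2100000)/(-54.2100000) = 7.4388489
g(7.4388489) = -3.5635267
z_3 = 7.4388489 − (-3.5635267)·(7.4388489 − 5.0000000) / (-3.5635267 − (-33.9000000)) = 7.4388489 − (-8.6909033)/(30.3364733) = 7.7253326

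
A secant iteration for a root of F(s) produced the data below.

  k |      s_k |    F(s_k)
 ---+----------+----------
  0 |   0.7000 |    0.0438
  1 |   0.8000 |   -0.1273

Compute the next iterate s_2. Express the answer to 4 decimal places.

0.7256

s_2 = 0.8000 − (-0.1273)·(0.8000 − 0.7000) / (-0.1273 − 0.0438)
   = 0.8000 − (-0.012730)/(-0.171100) = 0.725599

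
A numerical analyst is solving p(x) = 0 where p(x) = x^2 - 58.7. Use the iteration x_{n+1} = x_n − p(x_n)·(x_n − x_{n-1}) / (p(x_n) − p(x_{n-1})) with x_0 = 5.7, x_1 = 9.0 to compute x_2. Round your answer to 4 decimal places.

7.4830

p(5.7) = -26.210000, p(9.0) = 22.300000
x_2 = 9.000000 − 22.300000·(9.000000 − 5.700000) / (22.300000 − (-26.210000)) = 9.000000 − (73.590000)/(48.510000) = 7.482993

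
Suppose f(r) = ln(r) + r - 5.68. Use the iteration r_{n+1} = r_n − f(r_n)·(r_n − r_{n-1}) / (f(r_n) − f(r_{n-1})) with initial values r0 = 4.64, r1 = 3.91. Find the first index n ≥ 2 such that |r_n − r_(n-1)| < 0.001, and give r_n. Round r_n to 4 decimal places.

n = 4, r_n = 4.2363

f(4.64) = 0.494714, f(3.91) = -0.406463
r2 = 3.910000 − (-0.406463)·(-0.730000)/(-0.901177) = 4.239256;  |Δ| = 0.329256
f(4.239256) = 0.003643
r3 = 4.239256 − 0.003643·(0.329256)/(0.410106) = 4.236331;  |Δ| = 0.002925
f(4.236331) = 0.000028
r4 = 4.236331 − 0.000028·(-0.002925)/(-0.003615) = 4.236308;  |Δ| = 0.000023
|r4 − r3| = 0.000023 < 0.001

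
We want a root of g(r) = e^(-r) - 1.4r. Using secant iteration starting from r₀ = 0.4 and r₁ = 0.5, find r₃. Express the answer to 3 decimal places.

0.454

g(0.4) = 0.11032, g(0.5) = -0.09347
r₂ = 0.50000 − (-0.09347)·(0.50000 − 0.40000) / (-0.09347 − 0.11032) = 0.50000 − (-0.00935)/(-0.20379) = 0.45413
g(0.45413) = -0.00079
r₃ = 0.45413 − (-0.00079)·(0.45413 − 0.50000) / (-0.00079 − (-0.09347)) = 0.45413 − (0.00004)/(0.09268) = 0.45374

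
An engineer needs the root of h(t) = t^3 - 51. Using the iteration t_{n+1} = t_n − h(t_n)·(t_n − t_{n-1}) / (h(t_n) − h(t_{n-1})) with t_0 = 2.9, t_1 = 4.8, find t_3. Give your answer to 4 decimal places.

3.6525

h(2.9) = -26.611000, h(4.8) = 59.592000
t_2 = 4.800000 − 59.592000·(4.800000 − 2.900000) / (59.592000 − (-26.611000)) = 4.800000 − (113.224800)/(86.203000) = 3.486533
h(3.486533) = -8.618012
t_3 = 3.486533 − (-8.618012)·(3.486533 − 4.800000) / (-8.618012 − 59.592000) = 3.486533 − (11.319475)/(-68.210012) = 3.652483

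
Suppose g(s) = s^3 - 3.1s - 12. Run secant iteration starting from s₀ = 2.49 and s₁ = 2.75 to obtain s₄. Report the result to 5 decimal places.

2.73604

g(2.49) = -4.2807510, g(2.75) = 0.2718750
s₂ = 2.7500000 − 0.2718750·(2.7500000 − 2.4900000) / (0.2718750 − (-4.2807510)) = 2.7500000 − (0.0706875)/(4.5526260) = 2.7344732
g(2.7344732) = -0.0302701
s₃ = 2.7344732 − (-0.0302701)·(2.7344732 − 2.7500000) / (-0.0302701 − 0.2718750) = 2.7344732 − (0.0004700)/(-0.3021451) = 2.7360288
g(2.7360288) = -0.0001787
s₄ = 2.7360288 − (-0.0001787)·(2.7360288 − 2.7344732) / (-0.0001787 − (-0.0302701)) = 2.7360288 − (-0.0000003)/(0.0300915) = 2.7360380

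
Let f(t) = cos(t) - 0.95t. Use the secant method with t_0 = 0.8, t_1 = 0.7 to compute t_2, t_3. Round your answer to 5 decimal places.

f(0.8) = -0.0632933, f(0.7) = 0.0998422
t_2 = 0.7000000 − 0.0998422·(0.7000000 − 0.8000000) / (0.0998422 − (-0.0632933)) = 0.7000000 − (-0.0099842)/(0.1631355) = 0.7612020
f(0.7612020) = 0.0008655
t_3 = 0.7612020 − 0.0008655·(0.7612020 − 0.7000000) / (0.0008655 − 0.0998422) = 0.7612020 − (0.0000530)/(-0.0989767) = 0.7617372

0.76120, 0.76174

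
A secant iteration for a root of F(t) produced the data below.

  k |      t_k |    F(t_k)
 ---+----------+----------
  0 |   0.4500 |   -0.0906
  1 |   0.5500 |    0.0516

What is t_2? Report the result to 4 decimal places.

0.5137

t_2 = 0.5500 − 0.0516·(0.5500 − 0.4500) / (0.0516 − (-0.0906))
   = 0.5500 − (0.005160)/(0.142200) = 0.513713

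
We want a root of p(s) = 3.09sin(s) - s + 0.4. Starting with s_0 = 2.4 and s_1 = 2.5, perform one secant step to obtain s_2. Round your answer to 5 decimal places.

p(2.4) = 0.0871812, p(2.5) = -0.2507211
s_2 = 2.5000000 − (-0.2507211)·(2.5000000 − 2.4000000) / (-0.2507211 − 0.0871812) = 2.5000000 − (-0.0250721)/(-0.3379023) = 2.4258007

2.42580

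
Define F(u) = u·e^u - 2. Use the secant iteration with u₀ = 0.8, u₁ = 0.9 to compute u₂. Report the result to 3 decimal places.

F(0.8) = -0.21957, F(0.9) = 0.21364
u₂ = 0.90000 − 0.21364·(0.90000 − 0.80000) / (0.21364 − (-0.21957)) = 0.90000 − (0.02136)/(0.43321) = 0.85068

0.851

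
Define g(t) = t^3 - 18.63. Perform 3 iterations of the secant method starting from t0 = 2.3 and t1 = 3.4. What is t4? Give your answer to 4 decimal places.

2.6517

g(2.3) = -6.463000, g(3.4) = 20.674000
t2 = 3.400000 − 20.674000·(3.400000 − 2.300000) / (20.674000 − (-6.463000)) = 3.400000 − (22.741400)/(27.137000) = 2.561978
g(2.561978) = -1.813863
t3 = 2.561978 − (-1.813863)·(2.561978 − 3.400000) / (-1.813863 − 20.674000) = 2.561978 − (1.520057)/(-22.487863) = 2.629573
g(2.629573) = -0.447419
t4 = 2.629573 − (-0.447419)·(2.629573 − 2.561978) / (-0.447419 − (-1.813863)) = 2.629573 − (-0.030243)/(1.366443) = 2.651705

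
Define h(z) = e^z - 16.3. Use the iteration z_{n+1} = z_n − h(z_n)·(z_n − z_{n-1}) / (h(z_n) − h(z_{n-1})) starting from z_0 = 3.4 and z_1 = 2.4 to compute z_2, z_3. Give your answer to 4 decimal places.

h(3.4) = 13.664100, h(2.4) = -5.276824
z_2 = 2.400000 − (-5.276824)·(2.400000 − 3.400000) / (-5.276824 − 13.664100) = 2.400000 − (5.276824)/(-18.940924) = 2.678594
h(2.678594) = -1.735402
z_3 = 2.678594 − (-1.735402)·(2.678594 − 2.400000) / (-1.735402 − (-5.276824)) = 2.678594 − (-0.483472)/(3.541422) = 2.815113

2.6786, 2.8151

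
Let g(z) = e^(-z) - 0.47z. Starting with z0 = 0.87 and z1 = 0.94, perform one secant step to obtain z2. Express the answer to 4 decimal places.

0.8815

g(0.87) = 0.010052, g(0.94) = -0.051172
z2 = 0.940000 − (-0.051172)·(0.940000 − 0.870000) / (-0.051172 − 0.010052) = 0.940000 − (-0.003582)/(-0.061224) = 0.881492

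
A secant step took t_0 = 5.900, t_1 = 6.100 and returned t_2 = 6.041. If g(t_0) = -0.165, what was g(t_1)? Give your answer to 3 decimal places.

0.069

The secant line through (5.900, -0.165) and (6.100, g(t_1)) crosses zero at t_2 = 6.041.
So (5.900, -0.165), (6.100, g(t_1)), (6.041, 0) are collinear:
g(t_1) = -0.165 · (6.100 − 6.041) / (5.900 − 6.041) = -0.165 · (0.05900)/(-0.14100) = 0.06904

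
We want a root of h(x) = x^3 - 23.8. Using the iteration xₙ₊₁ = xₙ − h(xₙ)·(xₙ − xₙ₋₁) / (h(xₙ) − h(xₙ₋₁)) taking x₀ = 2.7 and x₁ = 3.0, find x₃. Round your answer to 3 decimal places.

h(2.7) = -4.11700, h(3.0) = 3.20000
x₂ = 3.00000 − 3.20000·(3.00000 − 2.70000) / (3.20000 − (-4.11700)) = 3.00000 − (0.96000)/(7.31700) = 2.86880
h(2.86880) = -0.18977
x₃ = 2.86880 − (-0.18977)·(2.86880 − 3.00000) / (-0.18977 − 3.20000) = 2.86880 − (0.02490)/(-3.38977) = 2.87614

2.876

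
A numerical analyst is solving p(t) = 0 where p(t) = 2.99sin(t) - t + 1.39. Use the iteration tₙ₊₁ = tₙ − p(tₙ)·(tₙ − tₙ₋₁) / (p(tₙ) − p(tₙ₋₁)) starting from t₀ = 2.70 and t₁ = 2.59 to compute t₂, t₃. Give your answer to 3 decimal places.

2.691, 2.691

p(2.70) = -0.03213, p(2.59) = 0.36689
t₂ = 2.59000 − 0.36689·(2.59000 − 2.70000) / (0.36689 − (-0.03213)) = 2.59000 − (-0.04036)/(0.39903) = 2.69114
p(2.69114) = 0.00062
t₃ = 2.69114 − 0.00062·(2.69114 − 2.59000) / (0.00062 − 0.36689) = 2.69114 − (0.00006)/(-0.36627) = 2.69131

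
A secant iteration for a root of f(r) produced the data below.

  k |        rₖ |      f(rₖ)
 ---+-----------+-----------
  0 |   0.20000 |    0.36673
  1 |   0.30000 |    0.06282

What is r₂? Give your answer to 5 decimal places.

r₂ = 0.30000 − 0.06282·(0.30000 − 0.20000) / (0.06282 − 0.36673)
   = 0.30000 − (0.0062820)/(-0.3039100) = 0.3206706

0.32067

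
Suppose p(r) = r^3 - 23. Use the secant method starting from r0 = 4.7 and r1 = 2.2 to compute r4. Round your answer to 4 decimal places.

p(4.7) = 80.823000, p(2.2) = -12.352000
r2 = 2.200000 − (-12.352000)·(2.200000 − 4.700000) / (-12.352000 − 80.823000) = 2.200000 − (30.880000)/(-93.175000) = 2.531419
p(2.531419) = -6.778452
r3 = 2.531419 − (-6.778452)·(2.531419 − 2.200000) / (-6.778452 − (-12.352000)) = 2.531419 − (-2.246510)/(5.573548) = 2.934486
p(2.934486) = 2.269465
r4 = 2.934486 − 2.269465·(2.934486 − 2.531419) / (2.269465 − (-6.778452)) = 2.934486 − (0.914745)/(9.047917) = 2.833386

2.8334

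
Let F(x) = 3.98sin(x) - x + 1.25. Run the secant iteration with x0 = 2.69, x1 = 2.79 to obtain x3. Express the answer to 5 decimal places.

2.75406

F(2.69) = 0.2968683, F(2.79) = -0.1693140
x2 = 2.7900000 − (-0.1693140)·(2.7900000 − 2.6900000) / (-0.1693140 − 0.2968683) = 2.7900000 − (-0.0169314)/(-0.4661823) = 2.7536807
F(2.7536807) = 0.0017793
x3 = 2.7536807 − 0.0017793·(2.7536807 − 2.7900000) / (0.0017793 − (-0.1693140)) = 2.7536807 − (-0.0000646)/(0.1710933) = 2.7540585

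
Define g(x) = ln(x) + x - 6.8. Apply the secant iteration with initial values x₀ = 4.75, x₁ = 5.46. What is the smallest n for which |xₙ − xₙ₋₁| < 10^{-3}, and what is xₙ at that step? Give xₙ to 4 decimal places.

g(4.75) = -0.491855, g(5.46) = 0.357449
x₂ = 5.460000 − 0.357449·(0.710000)/(0.849304) = 5.161181;  |Δ| = 0.298819
g(5.161181) = 0.002346
x₃ = 5.161181 − 0.002346·(-0.298819)/(-0.355103) = 5.159206;  |Δ| = 0.001974
g(5.159206) = -0.000011
x₄ = 5.159206 − (-0.000011)·(-0.001974)/(-0.002357) = 5.159215;  |Δ| = 0.000009
|x₄ − x₃| = 0.000009 < 10^{-3}

n = 4, xₙ = 5.1592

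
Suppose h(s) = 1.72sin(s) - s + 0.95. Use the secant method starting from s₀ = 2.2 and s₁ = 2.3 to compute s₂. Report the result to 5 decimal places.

h(2.2) = 0.1406138, h(2.3) = -0.0673870
s₂ = 2.3000000 − (-0.0673870)·(2.3000000 − 2.2000000) / (-0.0673870 − 0.1406138) = 2.3000000 − (-0.0067387)/(-0.2080008) = 2.2676025

2.26760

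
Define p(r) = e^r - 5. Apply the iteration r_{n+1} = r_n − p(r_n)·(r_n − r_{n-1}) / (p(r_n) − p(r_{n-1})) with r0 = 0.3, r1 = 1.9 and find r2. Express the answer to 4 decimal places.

p(0.3) = -3.650141, p(1.9) = 1.685894
r2 = 1.900000 − 1.685894·(1.900000 − 0.300000) / (1.685894 − (-3.650141)) = 1.900000 − (2.697431)/(5.336036) = 1.394488

1.3945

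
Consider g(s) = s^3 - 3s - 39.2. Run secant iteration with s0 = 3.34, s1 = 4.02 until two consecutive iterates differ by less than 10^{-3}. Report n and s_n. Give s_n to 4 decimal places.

g(3.34) = -11.960296, g(4.02) = 13.704808
s2 = 4.020000 − 13.704808·(0.680000)/(25.665104) = 3.656889;  |Δ| = 0.363111
g(3.656889) = -1.267668
s3 = 3.656889 − (-1.267668)·(-0.363111)/(-14.972476) = 3.687633;  |Δ| = 0.030743
g(3.687633) = -0.116124
s4 = 3.687633 − (-0.116124)·(0.030743)/(1.151545) = 3.690733;  |Δ| = 0.003100
g(3.690733) = 0.001158
s5 = 3.690733 − 0.001158·(0.003100)/(0.117281) = 3.690702;  |Δ| = 0.000031
|s5 − s4| = 0.000031 < 10^{-3}

n = 5, s_n = 3.6907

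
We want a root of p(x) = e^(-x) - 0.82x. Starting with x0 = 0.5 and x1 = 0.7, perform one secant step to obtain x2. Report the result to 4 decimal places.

0.6435

p(0.5) = 0.196531, p(0.7) = -0.077415
x2 = 0.700000 − (-0.077415)·(0.700000 − 0.500000) / (-0.077415 − 0.196531) = 0.700000 − (-0.015483)/(-0.273945) = 0.643482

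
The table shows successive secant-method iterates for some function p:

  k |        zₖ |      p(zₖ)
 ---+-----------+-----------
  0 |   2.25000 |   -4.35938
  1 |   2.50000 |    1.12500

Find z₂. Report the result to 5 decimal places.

z₂ = 2.50000 − 1.12500·(2.50000 − 2.25000) / (1.12500 − (-4.35938))
   = 2.50000 − (0.2812500)/(5.4843800) = 2.4487180

2.44872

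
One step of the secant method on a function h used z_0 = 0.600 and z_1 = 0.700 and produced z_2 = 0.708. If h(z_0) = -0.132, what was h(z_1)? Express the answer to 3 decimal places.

-0.010

The secant line through (0.600, -0.132) and (0.700, h(z_1)) crosses zero at z_2 = 0.708.
So (0.600, -0.132), (0.700, h(z_1)), (0.708, 0) are collinear:
h(z_1) = -0.132 · (0.700 − 0.708) / (0.600 − 0.708) = -0.132 · (-0.00800)/(-0.10800) = -0.00978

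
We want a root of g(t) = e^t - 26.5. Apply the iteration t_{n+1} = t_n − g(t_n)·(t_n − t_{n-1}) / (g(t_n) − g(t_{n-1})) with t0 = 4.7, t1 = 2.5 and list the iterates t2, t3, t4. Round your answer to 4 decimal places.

2.8222, 3.4961, 3.2258

g(4.7) = 83.447172, g(2.5) = -14.317506
t2 = 2.500000 − (-14.317506)·(2.500000 − 4.700000) / (-14.317506 − 83.447172) = 2.500000 − (31.498513)/(-97.764678) = 2.822187
g(2.822187) = -9.686417
t3 = 2.822187 − (-9.686417)·(2.822187 − 2.500000) / (-9.686417 − (-14.317506)) = 2.822187 − (-3.120838)/(4.631089) = 3.496076
g(3.496076) = 6.485753
t4 = 3.496076 − 6.485753·(3.496076 − 2.822187) / (6.485753 − (-9.686417)) = 3.496076 − (4.370675)/(16.172170) = 3.225817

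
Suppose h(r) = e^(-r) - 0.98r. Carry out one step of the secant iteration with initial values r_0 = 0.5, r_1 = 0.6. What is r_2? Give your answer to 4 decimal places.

0.5748

h(0.5) = 0.116531, h(0.6) = -0.039188
r_2 = 0.600000 − (-0.039188)·(0.600000 − 0.500000) / (-0.039188 − 0.116531) = 0.600000 − (-0.003919)/(-0.155719) = 0.574834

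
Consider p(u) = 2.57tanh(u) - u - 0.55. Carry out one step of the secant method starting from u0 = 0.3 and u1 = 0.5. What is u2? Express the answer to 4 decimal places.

p(0.3) = -0.101327, p(0.5) = 0.137641
u2 = 0.500000 − 0.137641·(0.500000 − 0.300000) / (0.137641 − (-0.101327)) = 0.500000 − (0.027528)/(0.238968) = 0.384804

0.3848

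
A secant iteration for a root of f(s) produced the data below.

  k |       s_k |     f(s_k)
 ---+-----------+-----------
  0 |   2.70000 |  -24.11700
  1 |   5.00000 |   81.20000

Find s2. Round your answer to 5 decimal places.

s2 = 5.00000 − 81.20000·(5.00000 − 2.70000) / (81.20000 − (-24.11700))
   = 5.00000 − (186.7600000)/(105.3170000) = 3.2266870

3.22669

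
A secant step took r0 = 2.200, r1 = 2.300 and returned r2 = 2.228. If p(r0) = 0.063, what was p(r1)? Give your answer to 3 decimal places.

The secant line through (2.200, 0.063) and (2.300, p(r1)) crosses zero at r2 = 2.228.
So (2.200, 0.063), (2.300, p(r1)), (2.228, 0) are collinear:
p(r1) = 0.063 · (2.300 − 2.228) / (2.200 − 2.228) = 0.063 · (0.07200)/(-0.02800) = -0.16200

-0.162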